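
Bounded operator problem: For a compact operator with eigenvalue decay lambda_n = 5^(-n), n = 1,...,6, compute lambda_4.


The eigenvalue formula gives lambda_4 = 1/5^4
= 1/625
= 0.0016

0.0016


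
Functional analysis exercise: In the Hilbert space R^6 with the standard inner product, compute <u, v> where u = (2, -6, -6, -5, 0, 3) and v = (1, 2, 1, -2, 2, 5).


Computing the standard inner product <u, v> = sum u_i * v_i
= 2*1 + -6*2 + -6*1 + -5*-2 + 0*2 + 3*5
= 2 + -12 + -6 + 10 + 0 + 15
= 9

9


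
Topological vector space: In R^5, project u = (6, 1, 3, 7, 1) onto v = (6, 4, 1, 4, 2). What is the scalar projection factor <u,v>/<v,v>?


Computing <u,v> = 6*6 + 1*4 + 3*1 + 7*4 + 1*2 = 73
Computing <v,v> = 6^2 + 4^2 + 1^2 + 4^2 + 2^2 = 73
Projection coefficient = 73/73 = 1.0000

1.0000


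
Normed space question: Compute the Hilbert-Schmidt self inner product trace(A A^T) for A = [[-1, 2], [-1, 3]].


trace(A * A^T) = sum of squares of all entries
= (-1)^2 + 2^2 + (-1)^2 + 3^2
= 1 + 4 + 1 + 9
= 15

15


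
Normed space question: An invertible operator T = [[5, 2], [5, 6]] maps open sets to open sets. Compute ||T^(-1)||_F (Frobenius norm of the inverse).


det(T) = 5*6 - 2*5 = 20
T^(-1) = (1/20) * [[6, -2], [-5, 5]] = [[0.3000, -0.1000], [-0.2500, 0.2500]]
||T^(-1)||_F^2 = 0.3000^2 + (-0.1000)^2 + (-0.2500)^2 + 0.2500^2 = 0.2250
||T^(-1)||_F = sqrt(0.2250) = 0.4743

0.4743


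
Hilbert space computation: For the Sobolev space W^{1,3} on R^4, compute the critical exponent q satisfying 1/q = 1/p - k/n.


Using the Sobolev embedding formula: 1/q = 1/p - k/n
1/q = 1/3 - 1/4 = 1/12
q = 1/(1/12) = 12

12.0000


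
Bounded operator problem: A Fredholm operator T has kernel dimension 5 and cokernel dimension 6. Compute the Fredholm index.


The Fredholm index is defined as ind(T) = dim(ker T) - dim(coker T)
= 5 - 6
= -1

-1


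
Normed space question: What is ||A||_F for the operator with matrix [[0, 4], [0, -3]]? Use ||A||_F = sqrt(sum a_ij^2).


||A||_F^2 = sum a_ij^2
= 0^2 + 4^2 + 0^2 + (-3)^2
= 0 + 16 + 0 + 9 = 25
||A||_F = sqrt(25) = 5.0000

5.0000


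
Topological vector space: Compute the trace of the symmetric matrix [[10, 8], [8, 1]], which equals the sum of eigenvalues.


For a self-adjoint (symmetric) matrix, the eigenvalues are real.
The sum of eigenvalues equals the trace of the matrix.
trace = 10 + 1 = 11

11


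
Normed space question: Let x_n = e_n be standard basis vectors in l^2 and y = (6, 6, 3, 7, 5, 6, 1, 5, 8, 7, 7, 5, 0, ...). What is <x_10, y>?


x_10 = e_10 is the standard basis vector with 1 in position 10.
<x_10, y> = y_10 = 7
As n -> infinity, <x_n, y> -> 0, confirming weak convergence of (x_n) to 0.

7


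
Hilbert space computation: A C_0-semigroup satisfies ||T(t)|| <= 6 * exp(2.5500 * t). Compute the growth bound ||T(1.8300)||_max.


||T(1.8300)|| <= 6 * exp(2.5500 * 1.8300)
= 6 * exp(4.6665)
= 6 * 106.3250
= 637.9497

637.9497


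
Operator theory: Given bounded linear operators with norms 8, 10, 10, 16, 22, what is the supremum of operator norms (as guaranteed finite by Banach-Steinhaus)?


By the Uniform Boundedness Principle, the supremum of norms is finite.
sup_k ||T_k|| = max(8, 10, 10, 16, 22) = 22

22


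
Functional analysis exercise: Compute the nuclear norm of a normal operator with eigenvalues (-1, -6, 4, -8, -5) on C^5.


For a normal operator, singular values equal |eigenvalues|.
Trace norm = sum |lambda_i| = 1 + 6 + 4 + 8 + 5
= 24

24


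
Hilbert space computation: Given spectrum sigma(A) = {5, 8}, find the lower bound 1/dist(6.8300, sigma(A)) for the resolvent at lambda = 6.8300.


dist(6.8300, {5, 8}) = min(|6.8300 - 5|, |6.8300 - 8|)
= min(1.8300, 1.1700) = 1.1700
Resolvent bound = 1/1.1700 = 0.8547

0.8547


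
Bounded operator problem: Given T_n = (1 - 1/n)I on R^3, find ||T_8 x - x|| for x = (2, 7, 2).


T_8 x - x = (1 - 1/8)x - x = -x/8
||x|| = sqrt(57) = 7.5498
||T_8 x - x|| = ||x||/8 = 7.5498/8 = 0.9437

0.9437


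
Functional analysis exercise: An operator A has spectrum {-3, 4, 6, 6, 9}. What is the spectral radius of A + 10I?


Spectrum of A + 10I = {7, 14, 16, 16, 19}
Spectral radius = max |lambda| over the shifted spectrum
= max(7, 14, 16, 16, 19) = 19

19


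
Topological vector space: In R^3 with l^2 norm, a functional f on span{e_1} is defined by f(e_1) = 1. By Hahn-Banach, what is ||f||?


The norm of f is given by ||f|| = sup_{||x||=1} |f(x)|.
On span{e_1}, ||e_1|| = 1, so ||f|| = |f(e_1)| / ||e_1||
= |1| / 1 = 1.0000

1.0000


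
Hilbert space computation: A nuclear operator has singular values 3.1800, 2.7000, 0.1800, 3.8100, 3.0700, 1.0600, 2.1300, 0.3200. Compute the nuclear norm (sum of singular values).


The nuclear norm is the sum of all singular values.
||T||_1 = 3.1800 + 2.7000 + 0.1800 + 3.8100 + 3.0700 + 1.0600 + 2.1300 + 0.3200
= 16.4500

16.4500


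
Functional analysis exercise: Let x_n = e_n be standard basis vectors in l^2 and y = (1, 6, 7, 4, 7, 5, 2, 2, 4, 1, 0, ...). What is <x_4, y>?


x_4 = e_4 is the standard basis vector with 1 in position 4.
<x_4, y> = y_4 = 4
As n -> infinity, <x_n, y> -> 0, confirming weak convergence of (x_n) to 0.

4


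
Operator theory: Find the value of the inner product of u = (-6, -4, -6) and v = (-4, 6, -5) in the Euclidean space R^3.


Computing the standard inner product <u, v> = sum u_i * v_i
= -6*-4 + -4*6 + -6*-5
= 24 + -24 + 30
= 30

30


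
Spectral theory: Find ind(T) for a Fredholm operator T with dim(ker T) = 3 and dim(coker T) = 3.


The Fredholm index is defined as ind(T) = dim(ker T) - dim(coker T)
= 3 - 3
= 0

0


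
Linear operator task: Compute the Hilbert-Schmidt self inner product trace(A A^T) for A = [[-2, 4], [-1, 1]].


trace(A * A^T) = sum of squares of all entries
= (-2)^2 + 4^2 + (-1)^2 + 1^2
= 4 + 16 + 1 + 1
= 22

22


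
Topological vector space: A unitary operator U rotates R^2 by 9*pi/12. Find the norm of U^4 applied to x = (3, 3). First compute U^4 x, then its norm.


U is a rotation by theta = 9*pi/12
U^4 = rotation by 4*theta = 36*pi/12 = 12*pi/12 (mod 2*pi)
cos(12*pi/12) = -1.0000, sin(12*pi/12) = 0.0000
U^4 x = (-1.0000 * 3 - 0.0000 * 3, 0.0000 * 3 + -1.0000 * 3)
= (-3.0000, -3.0000)
||U^4 x|| = sqrt((-3.0000)^2 + (-3.0000)^2) = sqrt(18.0000) = 4.2426

4.2426


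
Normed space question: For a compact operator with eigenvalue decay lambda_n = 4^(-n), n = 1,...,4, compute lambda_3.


The eigenvalue formula gives lambda_3 = 1/4^3
= 1/64
= 0.0156

0.0156


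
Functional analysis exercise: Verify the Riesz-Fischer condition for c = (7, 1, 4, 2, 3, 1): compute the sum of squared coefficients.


sum |c_n|^2 = 7^2 + 1^2 + 4^2 + 2^2 + 3^2 + 1^2
= 49 + 1 + 16 + 4 + 9 + 1
= 80

80


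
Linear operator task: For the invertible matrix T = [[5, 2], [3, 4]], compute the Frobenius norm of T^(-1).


det(T) = 5*4 - 2*3 = 14
T^(-1) = (1/14) * [[4, -2], [-3, 5]] = [[0.2857, -0.1429], [-0.2143, 0.3571]]
||T^(-1)||_F^2 = 0.2857^2 + (-0.1429)^2 + (-0.2143)^2 + 0.3571^2 = 0.2755
||T^(-1)||_F = sqrt(0.2755) = 0.5249

0.5249


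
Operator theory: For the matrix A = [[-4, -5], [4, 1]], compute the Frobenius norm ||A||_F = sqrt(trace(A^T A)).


||A||_F^2 = sum a_ij^2
= (-4)^2 + (-5)^2 + 4^2 + 1^2
= 16 + 25 + 16 + 1 = 58
||A||_F = sqrt(58) = 7.6158

7.6158


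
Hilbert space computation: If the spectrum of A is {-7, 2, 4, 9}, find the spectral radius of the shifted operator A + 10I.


Spectrum of A + 10I = {3, 12, 14, 19}
Spectral radius = max |lambda| over the shifted spectrum
= max(3, 12, 14, 19) = 19

19


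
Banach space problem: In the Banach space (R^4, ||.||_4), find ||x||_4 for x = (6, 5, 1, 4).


The l^4 norm = (sum |x_i|^4)^(1/4)
Sum of 4th powers = 1296 + 625 + 1 + 256 = 2178
||x||_4 = (2178)^(1/4) = 6.8315

6.8315


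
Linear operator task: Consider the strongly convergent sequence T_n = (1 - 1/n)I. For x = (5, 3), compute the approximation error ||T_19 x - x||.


T_19 x - x = (1 - 1/19)x - x = -x/19
||x|| = sqrt(34) = 5.8310
||T_19 x - x|| = ||x||/19 = 5.8310/19 = 0.3069

0.3069


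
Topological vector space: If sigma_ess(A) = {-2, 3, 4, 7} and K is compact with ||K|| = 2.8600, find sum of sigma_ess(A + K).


By Weyl's theorem, the essential spectrum is invariant under compact perturbations.
sigma_ess(A + K) = sigma_ess(A) = {-2, 3, 4, 7}
Sum = -2 + 3 + 4 + 7 = 12

12


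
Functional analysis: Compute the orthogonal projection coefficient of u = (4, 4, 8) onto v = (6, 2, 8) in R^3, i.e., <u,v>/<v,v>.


Computing <u,v> = 4*6 + 4*2 + 8*8 = 96
Computing <v,v> = 6^2 + 2^2 + 8^2 = 104
Projection coefficient = 96/104 = 0.9231

0.9231


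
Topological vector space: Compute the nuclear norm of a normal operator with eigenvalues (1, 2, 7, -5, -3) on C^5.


For a normal operator, singular values equal |eigenvalues|.
Trace norm = sum |lambda_i| = 1 + 2 + 7 + 5 + 3
= 18

18


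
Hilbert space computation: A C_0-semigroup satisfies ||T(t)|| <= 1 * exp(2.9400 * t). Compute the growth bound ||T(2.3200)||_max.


||T(2.3200)|| <= 1 * exp(2.9400 * 2.3200)
= 1 * exp(6.8208)
= 1 * 916.7181
= 916.7181

916.7181


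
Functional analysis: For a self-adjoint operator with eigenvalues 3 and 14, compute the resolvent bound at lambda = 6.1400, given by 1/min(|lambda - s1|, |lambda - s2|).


dist(6.1400, {3, 14}) = min(|6.1400 - 3|, |6.1400 - 14|)
= min(3.1400, 7.8600) = 3.1400
Resolvent bound = 1/3.1400 = 0.3185

0.3185


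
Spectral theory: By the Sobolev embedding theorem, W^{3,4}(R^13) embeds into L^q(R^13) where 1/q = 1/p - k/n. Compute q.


Using the Sobolev embedding formula: 1/q = 1/p - k/n
1/q = 1/4 - 3/13 = 1/52
q = 1/(1/52) = 52

52.0000


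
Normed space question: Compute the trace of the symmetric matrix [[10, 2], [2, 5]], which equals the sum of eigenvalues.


For a self-adjoint (symmetric) matrix, the eigenvalues are real.
The sum of eigenvalues equals the trace of the matrix.
trace = 10 + 5 = 15

15


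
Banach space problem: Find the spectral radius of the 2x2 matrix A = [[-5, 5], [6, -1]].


For a 2x2 matrix, eigenvalues satisfy lambda^2 - (trace)*lambda + det = 0
trace = -5 + -1 = -6
det = -5*-1 - 5*6 = -25
discriminant = (-6)^2 - 4*(-25) = 136
spectral radius = max |eigenvalue| = 8.8310

8.8310


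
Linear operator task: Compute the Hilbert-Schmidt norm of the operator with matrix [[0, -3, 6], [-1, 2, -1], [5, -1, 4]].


The Hilbert-Schmidt norm is sqrt(sum of squares of all entries).
Sum of squares = 0^2 + (-3)^2 + 6^2 + (-1)^2 + 2^2 + (-1)^2 + 5^2 + (-1)^2 + 4^2
= 0 + 9 + 36 + 1 + 4 + 1 + 25 + 1 + 16 = 93
||T||_HS = sqrt(93) = 9.6437

9.6437


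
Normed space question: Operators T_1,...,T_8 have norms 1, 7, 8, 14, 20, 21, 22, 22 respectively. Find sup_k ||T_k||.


By the Uniform Boundedness Principle, the supremum of norms is finite.
sup_k ||T_k|| = max(1, 7, 8, 14, 20, 21, 22, 22) = 22

22


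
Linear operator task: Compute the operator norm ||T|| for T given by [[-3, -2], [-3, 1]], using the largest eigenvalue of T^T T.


A^T A = [[18, 3], [3, 5]]
trace(A^T A) = 23, det(A^T A) = 81
discriminant = 23^2 - 4*81 = 205
Largest eigenvalue of A^T A = (trace + sqrt(disc))/2 = 18.6589
||T|| = sqrt(18.6589) = 4.3196

4.3196


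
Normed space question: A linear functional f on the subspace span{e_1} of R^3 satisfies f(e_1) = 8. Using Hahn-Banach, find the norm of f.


The norm of f is given by ||f|| = sup_{||x||=1} |f(x)|.
On span{e_1}, ||e_1|| = 1, so ||f|| = |f(e_1)| / ||e_1||
= |8| / 1 = 8.0000

8.0000


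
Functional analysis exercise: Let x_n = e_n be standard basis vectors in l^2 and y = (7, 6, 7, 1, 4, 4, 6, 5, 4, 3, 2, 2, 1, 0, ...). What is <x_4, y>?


x_4 = e_4 is the standard basis vector with 1 in position 4.
<x_4, y> = y_4 = 1
As n -> infinity, <x_n, y> -> 0, confirming weak convergence of (x_n) to 0.

1


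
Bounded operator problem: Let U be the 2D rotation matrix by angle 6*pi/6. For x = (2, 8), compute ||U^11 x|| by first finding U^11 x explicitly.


U is a rotation by theta = 6*pi/6
U^11 = rotation by 11*theta = 66*pi/6 = 6*pi/6 (mod 2*pi)
cos(6*pi/6) = -1.0000, sin(6*pi/6) = 0.0000
U^11 x = (-1.0000 * 2 - 0.0000 * 8, 0.0000 * 2 + -1.0000 * 8)
= (-2.0000, -8.0000)
||U^11 x|| = sqrt((-2.0000)^2 + (-8.0000)^2) = sqrt(68.0000) = 8.2462

8.2462


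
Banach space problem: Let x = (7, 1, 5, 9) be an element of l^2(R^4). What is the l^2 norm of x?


The l^2 norm = (sum |x_i|^2)^(1/2)
Sum of 2th powers = 49 + 1 + 25 + 81 = 156
||x||_2 = (156)^(1/2) = 12.4900

12.4900


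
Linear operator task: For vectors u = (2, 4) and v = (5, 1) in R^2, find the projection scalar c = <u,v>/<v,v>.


Computing <u,v> = 2*5 + 4*1 = 14
Computing <v,v> = 5^2 + 1^2 = 26
Projection coefficient = 14/26 = 0.5385

0.5385


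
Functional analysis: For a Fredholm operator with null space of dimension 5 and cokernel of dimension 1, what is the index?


The Fredholm index is defined as ind(T) = dim(ker T) - dim(coker T)
= 5 - 1
= 4

4


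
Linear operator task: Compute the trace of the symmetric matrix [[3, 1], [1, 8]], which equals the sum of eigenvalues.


For a self-adjoint (symmetric) matrix, the eigenvalues are real.
The sum of eigenvalues equals the trace of the matrix.
trace = 3 + 8 = 11

11


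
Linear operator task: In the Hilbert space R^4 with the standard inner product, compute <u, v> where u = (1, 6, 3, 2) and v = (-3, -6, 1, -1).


Computing the standard inner product <u, v> = sum u_i * v_i
= 1*-3 + 6*-6 + 3*1 + 2*-1
= -3 + -36 + 3 + -2
= -38

-38


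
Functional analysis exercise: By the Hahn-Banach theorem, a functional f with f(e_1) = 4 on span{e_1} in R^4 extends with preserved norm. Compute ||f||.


The norm of f is given by ||f|| = sup_{||x||=1} |f(x)|.
On span{e_1}, ||e_1|| = 1, so ||f|| = |f(e_1)| / ||e_1||
= |4| / 1 = 4.0000

4.0000


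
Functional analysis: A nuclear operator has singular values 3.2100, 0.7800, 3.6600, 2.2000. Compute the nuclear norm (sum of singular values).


The nuclear norm is the sum of all singular values.
||T||_1 = 3.2100 + 0.7800 + 3.6600 + 2.2000
= 9.8500

9.8500


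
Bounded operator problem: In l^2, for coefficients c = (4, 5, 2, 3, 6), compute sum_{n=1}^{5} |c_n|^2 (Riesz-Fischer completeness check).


sum |c_n|^2 = 4^2 + 5^2 + 2^2 + 3^2 + 6^2
= 16 + 25 + 4 + 9 + 36
= 90

90


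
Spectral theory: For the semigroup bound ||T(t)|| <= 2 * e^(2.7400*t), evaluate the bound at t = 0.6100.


||T(0.6100)|| <= 2 * exp(2.7400 * 0.6100)
= 2 * exp(1.6714)
= 2 * 5.3196
= 10.6392

10.6392


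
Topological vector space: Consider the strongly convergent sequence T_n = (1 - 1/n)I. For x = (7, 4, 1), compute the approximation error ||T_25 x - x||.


T_25 x - x = (1 - 1/25)x - x = -x/25
||x|| = sqrt(66) = 8.1240
||T_25 x - x|| = ||x||/25 = 8.1240/25 = 0.3250

0.3250


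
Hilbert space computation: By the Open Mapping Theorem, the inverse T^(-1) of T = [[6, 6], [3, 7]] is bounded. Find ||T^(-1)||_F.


det(T) = 6*7 - 6*3 = 24
T^(-1) = (1/24) * [[7, -6], [-3, 6]] = [[0.2917, -0.2500], [-0.1250, 0.2500]]
||T^(-1)||_F^2 = 0.2917^2 + (-0.2500)^2 + (-0.1250)^2 + 0.2500^2 = 0.2257
||T^(-1)||_F = sqrt(0.2257) = 0.4751

0.4751


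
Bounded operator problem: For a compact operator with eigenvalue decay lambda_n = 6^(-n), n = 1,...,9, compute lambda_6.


The eigenvalue formula gives lambda_6 = 1/6^6
= 1/46656
= 2.1433e-05

2.1433e-05


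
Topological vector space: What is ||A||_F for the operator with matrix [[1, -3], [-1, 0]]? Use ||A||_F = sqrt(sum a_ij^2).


||A||_F^2 = sum a_ij^2
= 1^2 + (-3)^2 + (-1)^2 + 0^2
= 1 + 9 + 1 + 0 = 11
||A||_F = sqrt(11) = 3.3166

3.3166


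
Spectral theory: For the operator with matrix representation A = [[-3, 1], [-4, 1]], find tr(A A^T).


trace(A * A^T) = sum of squares of all entries
= (-3)^2 + 1^2 + (-4)^2 + 1^2
= 9 + 1 + 16 + 1
= 27

27


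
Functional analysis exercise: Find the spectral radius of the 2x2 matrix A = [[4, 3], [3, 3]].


For a 2x2 matrix, eigenvalues satisfy lambda^2 - (trace)*lambda + det = 0
trace = 4 + 3 = 7
det = 4*3 - 3*3 = 3
discriminant = 7^2 - 4*(3) = 37
spectral radius = max |eigenvalue| = 6.5414

6.5414


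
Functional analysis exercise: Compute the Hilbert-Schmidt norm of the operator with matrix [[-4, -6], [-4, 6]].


The Hilbert-Schmidt norm is sqrt(sum of squares of all entries).
Sum of squares = (-4)^2 + (-6)^2 + (-4)^2 + 6^2
= 16 + 36 + 16 + 36 = 104
||T||_HS = sqrt(104) = 10.1980

10.1980


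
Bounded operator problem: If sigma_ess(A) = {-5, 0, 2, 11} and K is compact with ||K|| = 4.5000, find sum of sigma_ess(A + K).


By Weyl's theorem, the essential spectrum is invariant under compact perturbations.
sigma_ess(A + K) = sigma_ess(A) = {-5, 0, 2, 11}
Sum = -5 + 0 + 2 + 11 = 8

8


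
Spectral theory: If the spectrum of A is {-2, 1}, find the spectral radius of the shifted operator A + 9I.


Spectrum of A + 9I = {7, 10}
Spectral radius = max |lambda| over the shifted spectrum
= max(7, 10) = 10

10


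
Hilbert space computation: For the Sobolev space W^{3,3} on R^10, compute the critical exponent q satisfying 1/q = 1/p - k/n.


Using the Sobolev embedding formula: 1/q = 1/p - k/n
1/q = 1/3 - 3/10 = 1/30
q = 1/(1/30) = 30

30.0000


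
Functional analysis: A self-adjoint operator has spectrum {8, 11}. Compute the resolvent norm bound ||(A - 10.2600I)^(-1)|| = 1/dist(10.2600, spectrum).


dist(10.2600, {8, 11}) = min(|10.2600 - 8|, |10.2600 - 11|)
= min(2.2600, 0.7400) = 0.7400
Resolvent bound = 1/0.7400 = 1.3514

1.3514


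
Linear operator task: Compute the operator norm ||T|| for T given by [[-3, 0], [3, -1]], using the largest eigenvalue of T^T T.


A^T A = [[18, -3], [-3, 1]]
trace(A^T A) = 19, det(A^T A) = 9
discriminant = 19^2 - 4*9 = 325
Largest eigenvalue of A^T A = (trace + sqrt(disc))/2 = 18.5139
||T|| = sqrt(18.5139) = 4.3028

4.3028


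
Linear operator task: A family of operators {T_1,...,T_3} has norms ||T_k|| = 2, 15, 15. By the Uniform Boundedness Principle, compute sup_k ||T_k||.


By the Uniform Boundedness Principle, the supremum of norms is finite.
sup_k ||T_k|| = max(2, 15, 15) = 15

15


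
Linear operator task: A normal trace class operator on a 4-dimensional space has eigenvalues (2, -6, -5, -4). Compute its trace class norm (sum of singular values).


For a normal operator, singular values equal |eigenvalues|.
Trace norm = sum |lambda_i| = 2 + 6 + 5 + 4
= 17

17


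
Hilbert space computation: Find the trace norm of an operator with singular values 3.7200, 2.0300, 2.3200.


The nuclear norm is the sum of all singular values.
||T||_1 = 3.7200 + 2.0300 + 2.3200
= 8.0700

8.0700


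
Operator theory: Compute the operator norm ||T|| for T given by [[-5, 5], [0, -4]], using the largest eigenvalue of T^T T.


A^T A = [[25, -25], [-25, 41]]
trace(A^T A) = 66, det(A^T A) = 400
discriminant = 66^2 - 4*400 = 2756
Largest eigenvalue of A^T A = (trace + sqrt(disc))/2 = 59.2488
||T|| = sqrt(59.2488) = 7.6973

7.6973


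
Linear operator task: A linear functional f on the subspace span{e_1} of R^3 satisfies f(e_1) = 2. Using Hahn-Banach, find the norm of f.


The norm of f is given by ||f|| = sup_{||x||=1} |f(x)|.
On span{e_1}, ||e_1|| = 1, so ||f|| = |f(e_1)| / ||e_1||
= |2| / 1 = 2.0000

2.0000


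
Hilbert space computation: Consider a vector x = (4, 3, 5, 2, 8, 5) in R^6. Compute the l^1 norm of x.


The l^1 norm equals the sum of absolute values of all components.
||x||_1 = 4 + 3 + 5 + 2 + 8 + 5
= 27

27.0000


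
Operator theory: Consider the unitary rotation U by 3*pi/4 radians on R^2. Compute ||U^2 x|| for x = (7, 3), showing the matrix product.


U is a rotation by theta = 3*pi/4
U^2 = rotation by 2*theta = 6*pi/4
cos(6*pi/4) = 0.0000, sin(6*pi/4) = -1.0000
U^2 x = (0.0000 * 7 - -1.0000 * 3, -1.0000 * 7 + 0.0000 * 3)
= (3.0000, -7.0000)
||U^2 x|| = sqrt(3.0000^2 + (-7.0000)^2) = sqrt(58.0000) = 7.6158

7.6158


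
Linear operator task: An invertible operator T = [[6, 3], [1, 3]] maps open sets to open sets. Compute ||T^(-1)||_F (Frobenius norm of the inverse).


det(T) = 6*3 - 3*1 = 15
T^(-1) = (1/15) * [[3, -3], [-1, 6]] = [[0.2000, -0.2000], [-0.0667, 0.4000]]
||T^(-1)||_F^2 = 0.2000^2 + (-0.2000)^2 + (-0.0667)^2 + 0.4000^2 = 0.2444
||T^(-1)||_F = sqrt(0.2444) = 0.4944

0.4944


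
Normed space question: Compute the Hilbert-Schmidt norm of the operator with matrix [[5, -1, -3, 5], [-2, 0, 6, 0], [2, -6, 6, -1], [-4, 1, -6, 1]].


The Hilbert-Schmidt norm is sqrt(sum of squares of all entries).
Sum of squares = 5^2 + (-1)^2 + (-3)^2 + 5^2 + (-2)^2 + 0^2 + 6^2 + 0^2 + 2^2 + (-6)^2 + 6^2 + (-1)^2 + (-4)^2 + 1^2 + (-6)^2 + 1^2
= 25 + 1 + 9 + 25 + 4 + 0 + 36 + 0 + 4 + 36 + 36 + 1 + 16 + 1 + 36 + 1 = 231
||T||_HS = sqrt(231) = 15.1987

15.1987


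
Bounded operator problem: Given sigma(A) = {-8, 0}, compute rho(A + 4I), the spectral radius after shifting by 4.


Spectrum of A + 4I = {-4, 4}
Spectral radius = max |lambda| over the shifted spectrum
= max(4, 4) = 4

4


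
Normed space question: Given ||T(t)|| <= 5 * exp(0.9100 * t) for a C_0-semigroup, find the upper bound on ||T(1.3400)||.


||T(1.3400)|| <= 5 * exp(0.9100 * 1.3400)
= 5 * exp(1.2194)
= 5 * 3.3852
= 16.9258

16.9258


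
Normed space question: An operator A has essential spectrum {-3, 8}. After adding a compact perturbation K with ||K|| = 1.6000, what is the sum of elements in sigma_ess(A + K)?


By Weyl's theorem, the essential spectrum is invariant under compact perturbations.
sigma_ess(A + K) = sigma_ess(A) = {-3, 8}
Sum = -3 + 8 = 5

5


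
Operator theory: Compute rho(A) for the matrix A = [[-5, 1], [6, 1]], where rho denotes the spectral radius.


For a 2x2 matrix, eigenvalues satisfy lambda^2 - (trace)*lambda + det = 0
trace = -5 + 1 = -4
det = -5*1 - 1*6 = -11
discriminant = (-4)^2 - 4*(-11) = 60
spectral radius = max |eigenvalue| = 5.8730

5.8730


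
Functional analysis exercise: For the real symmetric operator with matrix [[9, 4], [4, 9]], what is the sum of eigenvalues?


For a self-adjoint (symmetric) matrix, the eigenvalues are real.
The sum of eigenvalues equals the trace of the matrix.
trace = 9 + 9 = 18

18


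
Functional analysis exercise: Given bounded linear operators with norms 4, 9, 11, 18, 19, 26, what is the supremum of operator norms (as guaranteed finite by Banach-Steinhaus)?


By the Uniform Boundedness Principle, the supremum of norms is finite.
sup_k ||T_k|| = max(4, 9, 11, 18, 19, 26) = 26

26


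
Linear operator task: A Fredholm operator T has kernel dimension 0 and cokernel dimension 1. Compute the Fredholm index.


The Fredholm index is defined as ind(T) = dim(ker T) - dim(coker T)
= 0 - 1
= -1

-1


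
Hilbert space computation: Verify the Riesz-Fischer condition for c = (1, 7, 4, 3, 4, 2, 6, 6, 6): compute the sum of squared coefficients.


sum |c_n|^2 = 1^2 + 7^2 + 4^2 + 3^2 + 4^2 + 2^2 + 6^2 + 6^2 + 6^2
= 1 + 49 + 16 + 9 + 16 + 4 + 36 + 36 + 36
= 203

203


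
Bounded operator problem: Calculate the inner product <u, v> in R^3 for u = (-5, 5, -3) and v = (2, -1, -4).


Computing the standard inner product <u, v> = sum u_i * v_i
= -5*2 + 5*-1 + -3*-4
= -10 + -5 + 12
= -3

-3


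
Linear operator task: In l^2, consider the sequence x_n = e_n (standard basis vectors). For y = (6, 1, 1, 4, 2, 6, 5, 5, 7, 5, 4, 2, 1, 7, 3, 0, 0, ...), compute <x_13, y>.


x_13 = e_13 is the standard basis vector with 1 in position 13.
<x_13, y> = y_13 = 1
As n -> infinity, <x_n, y> -> 0, confirming weak convergence of (x_n) to 0.

1


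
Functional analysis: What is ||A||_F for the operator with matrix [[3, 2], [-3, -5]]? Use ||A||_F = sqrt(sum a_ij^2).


||A||_F^2 = sum a_ij^2
= 3^2 + 2^2 + (-3)^2 + (-5)^2
= 9 + 4 + 9 + 25 = 47
||A||_F = sqrt(47) = 6.8557

6.8557


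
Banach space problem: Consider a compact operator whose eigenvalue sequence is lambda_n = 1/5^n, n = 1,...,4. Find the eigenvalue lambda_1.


The eigenvalue formula gives lambda_1 = 1/5^1
= 1/5
= 0.2000

0.2000


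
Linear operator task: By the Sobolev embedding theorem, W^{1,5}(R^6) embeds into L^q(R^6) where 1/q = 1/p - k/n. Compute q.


Using the Sobolev embedding formula: 1/q = 1/p - k/n
1/q = 1/5 - 1/6 = 1/30
q = 1/(1/30) = 30

30.0000


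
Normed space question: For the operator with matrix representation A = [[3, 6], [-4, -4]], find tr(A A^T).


trace(A * A^T) = sum of squares of all entries
= 3^2 + 6^2 + (-4)^2 + (-4)^2
= 9 + 36 + 16 + 16
= 77

77


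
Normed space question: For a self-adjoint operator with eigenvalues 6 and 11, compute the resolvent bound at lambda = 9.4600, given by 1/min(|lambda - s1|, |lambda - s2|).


dist(9.4600, {6, 11}) = min(|9.4600 - 6|, |9.4600 - 11|)
= min(3.4600, 1.5400) = 1.5400
Resolvent bound = 1/1.5400 = 0.6494

0.6494


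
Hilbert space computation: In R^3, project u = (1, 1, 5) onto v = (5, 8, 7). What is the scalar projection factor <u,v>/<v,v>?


Computing <u,v> = 1*5 + 1*8 + 5*7 = 48
Computing <v,v> = 5^2 + 8^2 + 7^2 = 138
Projection coefficient = 48/138 = 0.3478

0.3478


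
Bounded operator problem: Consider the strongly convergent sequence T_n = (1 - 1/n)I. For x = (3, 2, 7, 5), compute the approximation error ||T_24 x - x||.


T_24 x - x = (1 - 1/24)x - x = -x/24
||x|| = sqrt(87) = 9.3274
||T_24 x - x|| = ||x||/24 = 9.3274/24 = 0.3886

0.3886


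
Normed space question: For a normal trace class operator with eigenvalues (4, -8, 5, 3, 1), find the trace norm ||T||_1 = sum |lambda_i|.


For a normal operator, singular values equal |eigenvalues|.
Trace norm = sum |lambda_i| = 4 + 8 + 5 + 3 + 1
= 21

21


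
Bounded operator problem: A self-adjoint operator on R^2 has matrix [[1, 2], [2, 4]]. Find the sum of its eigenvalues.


For a self-adjoint (symmetric) matrix, the eigenvalues are real.
The sum of eigenvalues equals the trace of the matrix.
trace = 1 + 4 = 5

5


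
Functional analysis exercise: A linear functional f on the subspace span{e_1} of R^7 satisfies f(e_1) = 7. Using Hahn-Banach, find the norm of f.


The norm of f is given by ||f|| = sup_{||x||=1} |f(x)|.
On span{e_1}, ||e_1|| = 1, so ||f|| = |f(e_1)| / ||e_1||
= |7| / 1 = 7.0000

7.0000


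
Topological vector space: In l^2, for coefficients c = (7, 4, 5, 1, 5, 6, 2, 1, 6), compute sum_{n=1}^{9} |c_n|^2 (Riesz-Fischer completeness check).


sum |c_n|^2 = 7^2 + 4^2 + 5^2 + 1^2 + 5^2 + 6^2 + 2^2 + 1^2 + 6^2
= 49 + 16 + 25 + 1 + 25 + 36 + 4 + 1 + 36
= 193

193


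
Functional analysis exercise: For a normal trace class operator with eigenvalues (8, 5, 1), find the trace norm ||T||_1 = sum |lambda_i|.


For a normal operator, singular values equal |eigenvalues|.
Trace norm = sum |lambda_i| = 8 + 5 + 1
= 14

14


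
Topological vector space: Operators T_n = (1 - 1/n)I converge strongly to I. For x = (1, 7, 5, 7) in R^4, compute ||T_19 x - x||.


T_19 x - x = (1 - 1/19)x - x = -x/19
||x|| = sqrt(124) = 11.1355
||T_19 x - x|| = ||x||/19 = 11.1355/19 = 0.5861

0.5861


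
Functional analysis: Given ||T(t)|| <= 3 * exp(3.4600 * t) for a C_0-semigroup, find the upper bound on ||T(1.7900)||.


||T(1.7900)|| <= 3 * exp(3.4600 * 1.7900)
= 3 * exp(6.1934)
= 3 * 489.5076
= 1468.5228

1468.5228


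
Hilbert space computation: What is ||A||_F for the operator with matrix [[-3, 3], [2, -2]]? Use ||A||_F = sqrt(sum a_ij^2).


||A||_F^2 = sum a_ij^2
= (-3)^2 + 3^2 + 2^2 + (-2)^2
= 9 + 9 + 4 + 4 = 26
||A||_F = sqrt(26) = 5.0990

5.0990


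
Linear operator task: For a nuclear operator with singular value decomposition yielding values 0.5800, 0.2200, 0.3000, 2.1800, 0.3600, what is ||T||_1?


The nuclear norm is the sum of all singular values.
||T||_1 = 0.5800 + 0.2200 + 0.3000 + 2.1800 + 0.3600
= 3.6400

3.6400


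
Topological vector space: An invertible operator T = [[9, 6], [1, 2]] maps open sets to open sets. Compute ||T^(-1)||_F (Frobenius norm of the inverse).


det(T) = 9*2 - 6*1 = 12
T^(-1) = (1/12) * [[2, -6], [-1, 9]] = [[0.1667, -0.5000], [-0.0833, 0.7500]]
||T^(-1)||_F^2 = 0.1667^2 + (-0.5000)^2 + (-0.0833)^2 + 0.7500^2 = 0.8472
||T^(-1)||_F = sqrt(0.8472) = 0.9204

0.9204


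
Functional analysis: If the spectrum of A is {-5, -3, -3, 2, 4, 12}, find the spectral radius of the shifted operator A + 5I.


Spectrum of A + 5I = {0, 2, 2, 7, 9, 17}
Spectral radius = max |lambda| over the shifted spectrum
= max(0, 2, 2, 7, 9, 17) = 17

17


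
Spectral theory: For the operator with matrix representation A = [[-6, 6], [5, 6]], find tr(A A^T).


trace(A * A^T) = sum of squares of all entries
= (-6)^2 + 6^2 + 5^2 + 6^2
= 36 + 36 + 25 + 36
= 133

133


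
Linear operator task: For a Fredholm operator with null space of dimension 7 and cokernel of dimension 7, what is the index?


The Fredholm index is defined as ind(T) = dim(ker T) - dim(coker T)
= 7 - 7
= 0

0


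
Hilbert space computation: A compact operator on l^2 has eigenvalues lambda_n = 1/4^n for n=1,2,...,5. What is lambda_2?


The eigenvalue formula gives lambda_2 = 1/4^2
= 1/16
= 0.0625

0.0625


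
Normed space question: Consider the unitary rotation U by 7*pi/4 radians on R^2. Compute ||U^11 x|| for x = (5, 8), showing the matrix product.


U is a rotation by theta = 7*pi/4
U^11 = rotation by 11*theta = 77*pi/4 = 5*pi/4 (mod 2*pi)
cos(5*pi/4) = -0.7071, sin(5*pi/4) = -0.7071
U^11 x = (-0.7071 * 5 - -0.7071 * 8, -0.7071 * 5 + -0.7071 * 8)
= (2.1213, -9.1924)
||U^11 x|| = sqrt(2.1213^2 + (-9.1924)^2) = sqrt(89.0000) = 9.4340

9.4340


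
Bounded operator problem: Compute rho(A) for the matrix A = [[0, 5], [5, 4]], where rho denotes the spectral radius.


For a 2x2 matrix, eigenvalues satisfy lambda^2 - (trace)*lambda + det = 0
trace = 0 + 4 = 4
det = 0*4 - 5*5 = -25
discriminant = 4^2 - 4*(-25) = 116
spectral radius = max |eigenvalue| = 7.3852

7.3852


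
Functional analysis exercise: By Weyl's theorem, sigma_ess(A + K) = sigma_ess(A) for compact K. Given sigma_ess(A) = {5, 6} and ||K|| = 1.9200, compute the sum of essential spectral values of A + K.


By Weyl's theorem, the essential spectrum is invariant under compact perturbations.
sigma_ess(A + K) = sigma_ess(A) = {5, 6}
Sum = 5 + 6 = 11

11


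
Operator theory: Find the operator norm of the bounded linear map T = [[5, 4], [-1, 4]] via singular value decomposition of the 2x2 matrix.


A^T A = [[26, 16], [16, 32]]
trace(A^T A) = 58, det(A^T A) = 576
discriminant = 58^2 - 4*576 = 1060
Largest eigenvalue of A^T A = (trace + sqrt(disc))/2 = 45.2788
||T|| = sqrt(45.2788) = 6.7290

6.7290


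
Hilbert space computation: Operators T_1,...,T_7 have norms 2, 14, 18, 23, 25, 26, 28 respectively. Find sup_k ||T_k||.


By the Uniform Boundedness Principle, the supremum of norms is finite.
sup_k ||T_k|| = max(2, 14, 18, 23, 25, 26, 28) = 28

28


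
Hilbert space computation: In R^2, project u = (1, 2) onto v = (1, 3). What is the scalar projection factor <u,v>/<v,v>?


Computing <u,v> = 1*1 + 2*3 = 7
Computing <v,v> = 1^2 + 3^2 = 10
Projection coefficient = 7/10 = 0.7000

0.7000


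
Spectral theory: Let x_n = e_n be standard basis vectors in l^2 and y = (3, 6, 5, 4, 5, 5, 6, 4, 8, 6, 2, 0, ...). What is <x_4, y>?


x_4 = e_4 is the standard basis vector with 1 in position 4.
<x_4, y> = y_4 = 4
As n -> infinity, <x_n, y> -> 0, confirming weak convergence of (x_n) to 0.

4


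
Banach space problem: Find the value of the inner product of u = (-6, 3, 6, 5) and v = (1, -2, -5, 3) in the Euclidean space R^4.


Computing the standard inner product <u, v> = sum u_i * v_i
= -6*1 + 3*-2 + 6*-5 + 5*3
= -6 + -6 + -30 + 15
= -27

-27


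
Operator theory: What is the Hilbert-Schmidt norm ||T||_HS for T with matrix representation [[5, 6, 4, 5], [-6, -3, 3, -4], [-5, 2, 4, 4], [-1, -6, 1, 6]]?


The Hilbert-Schmidt norm is sqrt(sum of squares of all entries).
Sum of squares = 5^2 + 6^2 + 4^2 + 5^2 + (-6)^2 + (-3)^2 + 3^2 + (-4)^2 + (-5)^2 + 2^2 + 4^2 + 4^2 + (-1)^2 + (-6)^2 + 1^2 + 6^2
= 25 + 36 + 16 + 25 + 36 + 9 + 9 + 16 + 25 + 4 + 16 + 16 + 1 + 36 + 1 + 36 = 307
||T||_HS = sqrt(307) = 17.5214

17.5214


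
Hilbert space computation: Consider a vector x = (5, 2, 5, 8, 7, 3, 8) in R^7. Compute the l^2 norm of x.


The l^2 norm = (sum |x_i|^2)^(1/2)
Sum of 2th powers = 25 + 4 + 25 + 64 + 49 + 9 + 64 = 240
||x||_2 = (240)^(1/2) = 15.4919

15.4919


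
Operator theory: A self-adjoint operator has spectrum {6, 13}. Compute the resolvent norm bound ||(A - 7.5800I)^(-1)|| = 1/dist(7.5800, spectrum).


dist(7.5800, {6, 13}) = min(|7.5800 - 6|, |7.5800 - 13|)
= min(1.5800, 5.4200) = 1.5800
Resolvent bound = 1/1.5800 = 0.6329

0.6329


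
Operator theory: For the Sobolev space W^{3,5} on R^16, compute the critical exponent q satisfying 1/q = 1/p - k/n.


Using the Sobolev embedding formula: 1/q = 1/p - k/n
1/q = 1/5 - 3/16 = 1/80
q = 1/(1/80) = 80

80.0000


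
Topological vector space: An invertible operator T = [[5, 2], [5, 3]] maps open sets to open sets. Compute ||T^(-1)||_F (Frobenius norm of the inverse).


det(T) = 5*3 - 2*5 = 5
T^(-1) = (1/5) * [[3, -2], [-5, 5]] = [[0.6000, -0.4000], [-1.0000, 1.0000]]
||T^(-1)||_F^2 = 0.6000^2 + (-0.4000)^2 + (-1.0000)^2 + 1.0000^2 = 2.5200
||T^(-1)||_F = sqrt(2.5200) = 1.5875

1.5875


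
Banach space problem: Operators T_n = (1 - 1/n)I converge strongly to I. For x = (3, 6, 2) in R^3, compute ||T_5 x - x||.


T_5 x - x = (1 - 1/5)x - x = -x/5
||x|| = sqrt(49) = 7.0000
||T_5 x - x|| = ||x||/5 = 7.0000/5 = 1.4000

1.4000


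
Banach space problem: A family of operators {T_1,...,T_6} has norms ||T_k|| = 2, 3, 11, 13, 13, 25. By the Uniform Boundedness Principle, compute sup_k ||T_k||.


By the Uniform Boundedness Principle, the supremum of norms is finite.
sup_k ||T_k|| = max(2, 3, 11, 13, 13, 25) = 25

25


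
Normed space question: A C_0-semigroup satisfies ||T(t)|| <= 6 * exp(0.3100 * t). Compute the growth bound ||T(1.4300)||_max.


||T(1.4300)|| <= 6 * exp(0.3100 * 1.4300)
= 6 * exp(0.4433)
= 6 * 1.5578
= 9.3470

9.3470


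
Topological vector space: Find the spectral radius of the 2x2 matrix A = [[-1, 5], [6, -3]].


For a 2x2 matrix, eigenvalues satisfy lambda^2 - (trace)*lambda + det = 0
trace = -1 + -3 = -4
det = -1*-3 - 5*6 = -27
discriminant = (-4)^2 - 4*(-27) = 124
spectral radius = max |eigenvalue| = 7.5678

7.5678


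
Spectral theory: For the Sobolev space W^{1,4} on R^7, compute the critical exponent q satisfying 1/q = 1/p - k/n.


Using the Sobolev embedding formula: 1/q = 1/p - k/n
1/q = 1/4 - 1/7 = 3/28
q = 1/(3/28) = 28/3 = 9.3333

9.3333


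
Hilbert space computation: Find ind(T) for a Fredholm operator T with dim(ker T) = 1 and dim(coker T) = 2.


The Fredholm index is defined as ind(T) = dim(ker T) - dim(coker T)
= 1 - 2
= -1

-1


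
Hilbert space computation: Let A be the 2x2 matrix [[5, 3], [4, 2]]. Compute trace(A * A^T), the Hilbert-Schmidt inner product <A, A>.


trace(A * A^T) = sum of squares of all entries
= 5^2 + 3^2 + 4^2 + 2^2
= 25 + 9 + 16 + 4
= 54

54


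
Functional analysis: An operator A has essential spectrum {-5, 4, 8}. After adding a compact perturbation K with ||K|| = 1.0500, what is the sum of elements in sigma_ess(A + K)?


By Weyl's theorem, the essential spectrum is invariant under compact perturbations.
sigma_ess(A + K) = sigma_ess(A) = {-5, 4, 8}
Sum = -5 + 4 + 8 = 7

7


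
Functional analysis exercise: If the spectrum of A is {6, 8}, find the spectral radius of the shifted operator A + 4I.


Spectrum of A + 4I = {10, 12}
Spectral radius = max |lambda| over the shifted spectrum
= max(10, 12) = 12

12


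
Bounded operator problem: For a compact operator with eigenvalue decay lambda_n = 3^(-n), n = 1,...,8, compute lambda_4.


The eigenvalue formula gives lambda_4 = 1/3^4
= 1/81
= 0.0123

0.0123


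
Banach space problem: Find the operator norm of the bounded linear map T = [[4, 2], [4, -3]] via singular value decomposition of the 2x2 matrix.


A^T A = [[32, -4], [-4, 13]]
trace(A^T A) = 45, det(A^T A) = 400
discriminant = 45^2 - 4*400 = 425
Largest eigenvalue of A^T A = (trace + sqrt(disc))/2 = 32.8078
||T|| = sqrt(32.8078) = 5.7278

5.7278


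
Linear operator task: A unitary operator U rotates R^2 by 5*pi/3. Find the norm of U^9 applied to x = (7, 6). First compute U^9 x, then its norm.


U is a rotation by theta = 5*pi/3
U^9 = rotation by 9*theta = 45*pi/3 = 3*pi/3 (mod 2*pi)
cos(3*pi/3) = -1.0000, sin(3*pi/3) = 0.0000
U^9 x = (-1.0000 * 7 - 0.0000 * 6, 0.0000 * 7 + -1.0000 * 6)
= (-7.0000, -6.0000)
||U^9 x|| = sqrt((-7.0000)^2 + (-6.0000)^2) = sqrt(85.0000) = 9.2195

9.2195


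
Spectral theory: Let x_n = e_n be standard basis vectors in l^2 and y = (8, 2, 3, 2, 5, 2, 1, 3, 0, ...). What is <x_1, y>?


x_1 = e_1 is the standard basis vector with 1 in position 1.
<x_1, y> = y_1 = 8
As n -> infinity, <x_n, y> -> 0, confirming weak convergence of (x_n) to 0.

8


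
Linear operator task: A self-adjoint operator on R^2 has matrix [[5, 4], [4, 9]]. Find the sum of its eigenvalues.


For a self-adjoint (symmetric) matrix, the eigenvalues are real.
The sum of eigenvalues equals the trace of the matrix.
trace = 5 + 9 = 14

14


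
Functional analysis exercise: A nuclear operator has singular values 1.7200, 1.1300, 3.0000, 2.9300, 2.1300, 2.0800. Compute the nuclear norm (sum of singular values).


The nuclear norm is the sum of all singular values.
||T||_1 = 1.7200 + 1.1300 + 3.0000 + 2.9300 + 2.1300 + 2.0800
= 12.9900

12.9900


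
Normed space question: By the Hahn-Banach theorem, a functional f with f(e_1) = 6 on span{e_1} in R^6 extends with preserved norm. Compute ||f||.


The norm of f is given by ||f|| = sup_{||x||=1} |f(x)|.
On span{e_1}, ||e_1|| = 1, so ||f|| = |f(e_1)| / ||e_1||
= |6| / 1 = 6.0000

6.0000


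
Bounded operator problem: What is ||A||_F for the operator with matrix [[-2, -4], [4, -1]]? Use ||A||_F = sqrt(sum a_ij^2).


||A||_F^2 = sum a_ij^2
= (-2)^2 + (-4)^2 + 4^2 + (-1)^2
= 4 + 16 + 16 + 1 = 37
||A||_F = sqrt(37) = 6.0828

6.0828


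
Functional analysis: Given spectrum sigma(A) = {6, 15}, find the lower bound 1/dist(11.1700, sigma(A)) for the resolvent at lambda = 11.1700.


dist(11.1700, {6, 15}) = min(|11.1700 - 6|, |11.1700 - 15|)
= min(5.1700, 3.8300) = 3.8300
Resolvent bound = 1/3.8300 = 0.2611

0.2611


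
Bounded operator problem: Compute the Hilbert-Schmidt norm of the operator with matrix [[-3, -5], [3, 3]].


The Hilbert-Schmidt norm is sqrt(sum of squares of all entries).
Sum of squares = (-3)^2 + (-5)^2 + 3^2 + 3^2
= 9 + 25 + 9 + 9 = 52
||T||_HS = sqrt(52) = 7.2111

7.2111


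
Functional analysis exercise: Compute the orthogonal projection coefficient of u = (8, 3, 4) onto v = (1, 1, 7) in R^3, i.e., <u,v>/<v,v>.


Computing <u,v> = 8*1 + 3*1 + 4*7 = 39
Computing <v,v> = 1^2 + 1^2 + 7^2 = 51
Projection coefficient = 39/51 = 0.7647

0.7647


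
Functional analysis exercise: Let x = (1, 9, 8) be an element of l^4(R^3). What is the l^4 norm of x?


The l^4 norm = (sum |x_i|^4)^(1/4)
Sum of 4th powers = 1 + 6561 + 4096 = 10658
||x||_4 = (10658)^(1/4) = 10.1606

10.1606


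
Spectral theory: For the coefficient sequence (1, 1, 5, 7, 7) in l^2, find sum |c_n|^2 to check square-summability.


sum |c_n|^2 = 1^2 + 1^2 + 5^2 + 7^2 + 7^2
= 1 + 1 + 25 + 49 + 49
= 125

125


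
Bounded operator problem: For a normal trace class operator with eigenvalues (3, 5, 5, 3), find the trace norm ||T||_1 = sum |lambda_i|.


For a normal operator, singular values equal |eigenvalues|.
Trace norm = sum |lambda_i| = 3 + 5 + 5 + 3
= 16

16


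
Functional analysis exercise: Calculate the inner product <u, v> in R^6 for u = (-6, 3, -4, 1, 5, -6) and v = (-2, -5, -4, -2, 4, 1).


Computing the standard inner product <u, v> = sum u_i * v_i
= -6*-2 + 3*-5 + -4*-4 + 1*-2 + 5*4 + -6*1
= 12 + -15 + 16 + -2 + 20 + -6
= 25

25
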